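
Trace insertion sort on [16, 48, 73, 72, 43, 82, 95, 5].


Initial: [16, 48, 73, 72, 43, 82, 95, 5]
Insert 48: [16, 48, 73, 72, 43, 82, 95, 5]
Insert 73: [16, 48, 73, 72, 43, 82, 95, 5]
Insert 72: [16, 48, 72, 73, 43, 82, 95, 5]
Insert 43: [16, 43, 48, 72, 73, 82, 95, 5]
Insert 82: [16, 43, 48, 72, 73, 82, 95, 5]
Insert 95: [16, 43, 48, 72, 73, 82, 95, 5]
Insert 5: [5, 16, 43, 48, 72, 73, 82, 95]

Sorted: [5, 16, 43, 48, 72, 73, 82, 95]


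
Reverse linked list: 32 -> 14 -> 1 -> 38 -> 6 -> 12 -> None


Step 1: curr=32, set curr.next=prev(None) | reversed so far: 32
Step 2: curr=14, set curr.next=prev(32) | reversed so far: 14 -> 32
Step 3: curr=1, set curr.next=prev(14) | reversed so far: 1 -> 14 -> 32
Step 4: curr=38, set curr.next=prev(1) | reversed so far: 38 -> 1 -> 14 -> 32
Step 5: curr=6, set curr.next=prev(38) | reversed so far: 6 -> 38 -> 1 -> 14 -> 32
Step 6: curr=12, set curr.next=prev(6) | reversed so far: 12 -> 6 -> 38 -> 1 -> 14 -> 32

12 -> 6 -> 38 -> 1 -> 14 -> 32 -> None


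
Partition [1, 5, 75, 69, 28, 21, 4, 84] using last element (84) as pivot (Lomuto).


Pivot: 84
  1 <= 84: advance i (no swap)
  5 <= 84: advance i (no swap)
  75 <= 84: advance i (no swap)
  69 <= 84: advance i (no swap)
  28 <= 84: advance i (no swap)
  21 <= 84: advance i (no swap)
  4 <= 84: advance i (no swap)
Place pivot at 7: [1, 5, 75, 69, 28, 21, 4, 84]

Partitioned: [1, 5, 75, 69, 28, 21, 4, 84]


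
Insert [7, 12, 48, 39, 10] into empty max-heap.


Insert 7: [7]
Insert 12: [12, 7]
Insert 48: [48, 7, 12]
Insert 39: [48, 39, 12, 7]
Insert 10: [48, 39, 12, 7, 10]

Final heap: [48, 39, 12, 7, 10]


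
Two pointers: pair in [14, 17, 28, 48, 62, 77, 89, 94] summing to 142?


lo=0(14)+hi=7(94)=108
lo=1(17)+hi=7(94)=111
lo=2(28)+hi=7(94)=122
lo=3(48)+hi=7(94)=142

Yes: 48+94=142


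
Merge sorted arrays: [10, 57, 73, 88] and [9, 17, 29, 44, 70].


Take 9 from B
Take 10 from A
Take 17 from B
Take 29 from B
Take 44 from B
Take 57 from A
Take 70 from B

Merged: [9, 10, 17, 29, 44, 57, 70, 73, 88]


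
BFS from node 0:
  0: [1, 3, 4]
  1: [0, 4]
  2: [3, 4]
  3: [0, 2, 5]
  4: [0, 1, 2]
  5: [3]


Visit 0, enqueue [1, 3, 4]
Visit 1, enqueue []
Visit 3, enqueue [2, 5]
Visit 4, enqueue []
Visit 2, enqueue []
Visit 5, enqueue []

BFS order: [0, 1, 3, 4, 2, 5]


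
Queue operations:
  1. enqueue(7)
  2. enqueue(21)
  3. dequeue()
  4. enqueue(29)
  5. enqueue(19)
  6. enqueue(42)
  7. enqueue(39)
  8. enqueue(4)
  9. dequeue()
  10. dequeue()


enqueue(7) -> [7]
enqueue(21) -> [7, 21]
dequeue()->7, [21]
enqueue(29) -> [21, 29]
enqueue(19) -> [21, 29, 19]
enqueue(42) -> [21, 29, 19, 42]
enqueue(39) -> [21, 29, 19, 42, 39]
enqueue(4) -> [21, 29, 19, 42, 39, 4]
dequeue()->21, [29, 19, 42, 39, 4]
dequeue()->29, [19, 42, 39, 4]

Final queue: [19, 42, 39, 4]


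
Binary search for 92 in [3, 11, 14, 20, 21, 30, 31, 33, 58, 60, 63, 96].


Step 1: lo=0, hi=11, mid=5, val=30
Step 2: lo=6, hi=11, mid=8, val=58
Step 3: lo=9, hi=11, mid=10, val=63
Step 4: lo=11, hi=11, mid=11, val=96

Not found


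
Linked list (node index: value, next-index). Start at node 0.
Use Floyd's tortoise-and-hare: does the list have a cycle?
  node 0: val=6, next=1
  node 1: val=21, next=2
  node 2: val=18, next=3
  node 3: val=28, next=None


Floyd's tortoise (slow, +1) and hare (fast, +2):
  init: slow=0, fast=0
  step 1: slow=1, fast=2
  step 2: fast 2->3->None, no cycle

Cycle: no


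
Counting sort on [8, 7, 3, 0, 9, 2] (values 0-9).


Input: [8, 7, 3, 0, 9, 2]
Counts: [1, 0, 1, 1, 0, 0, 0, 1, 1, 1]

Sorted: [0, 2, 3, 7, 8, 9]


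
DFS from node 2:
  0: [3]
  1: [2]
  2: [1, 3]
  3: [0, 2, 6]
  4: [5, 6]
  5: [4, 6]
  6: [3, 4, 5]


Visit 2, push [3, 1]
Visit 1, push []
Visit 3, push [6, 0]
Visit 0, push []
Visit 6, push [5, 4]
Visit 4, push [5]
Visit 5, push []

DFS order: [2, 1, 3, 0, 6, 4, 5]


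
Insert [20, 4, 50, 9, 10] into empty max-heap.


Insert 20: [20]
Insert 4: [20, 4]
Insert 50: [50, 4, 20]
Insert 9: [50, 9, 20, 4]
Insert 10: [50, 10, 20, 4, 9]

Final heap: [50, 10, 20, 4, 9]


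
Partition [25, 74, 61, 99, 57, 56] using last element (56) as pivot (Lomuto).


Pivot: 56
  25 <= 56: advance i (no swap)
Place pivot at 1: [25, 56, 61, 99, 57, 74]

Partitioned: [25, 56, 61, 99, 57, 74]


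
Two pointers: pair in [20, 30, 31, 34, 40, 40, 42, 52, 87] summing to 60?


lo=0(20)+hi=8(87)=107
lo=0(20)+hi=7(52)=72
lo=0(20)+hi=6(42)=62
lo=0(20)+hi=5(40)=60

Yes: 20+40=60


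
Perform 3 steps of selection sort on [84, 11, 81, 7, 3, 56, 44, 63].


Initial: [84, 11, 81, 7, 3, 56, 44, 63]
Step 1: min=3 at 4
  Swap: [3, 11, 81, 7, 84, 56, 44, 63]
Step 2: min=7 at 3
  Swap: [3, 7, 81, 11, 84, 56, 44, 63]
Step 3: min=11 at 3
  Swap: [3, 7, 11, 81, 84, 56, 44, 63]

After 3 steps: [3, 7, 11, 81, 84, 56, 44, 63]


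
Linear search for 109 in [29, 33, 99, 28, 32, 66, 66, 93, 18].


i=0: 29!=109
i=1: 33!=109
i=2: 99!=109
i=3: 28!=109
i=4: 32!=109
i=5: 66!=109
i=6: 66!=109
i=7: 93!=109
i=8: 18!=109

Not found, 9 comps


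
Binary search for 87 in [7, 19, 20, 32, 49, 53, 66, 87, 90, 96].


Step 1: lo=0, hi=9, mid=4, val=49
Step 2: lo=5, hi=9, mid=7, val=87

Found at index 7


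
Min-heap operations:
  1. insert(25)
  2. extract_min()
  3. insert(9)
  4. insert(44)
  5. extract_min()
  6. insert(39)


insert(25) -> [25]
extract_min()->25, []
insert(9) -> [9]
insert(44) -> [9, 44]
extract_min()->9, [44]
insert(39) -> [39, 44]

Final heap: [39, 44]


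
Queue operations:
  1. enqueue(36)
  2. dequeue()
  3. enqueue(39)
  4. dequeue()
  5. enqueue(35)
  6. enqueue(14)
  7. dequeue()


enqueue(36) -> [36]
dequeue()->36, []
enqueue(39) -> [39]
dequeue()->39, []
enqueue(35) -> [35]
enqueue(14) -> [35, 14]
dequeue()->35, [14]

Final queue: [14]


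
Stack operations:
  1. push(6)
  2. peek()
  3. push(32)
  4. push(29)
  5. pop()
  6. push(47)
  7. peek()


push(6) -> [6]
peek()->6
push(32) -> [6, 32]
push(29) -> [6, 32, 29]
pop()->29, [6, 32]
push(47) -> [6, 32, 47]
peek()->47

Final stack: [6, 32, 47]


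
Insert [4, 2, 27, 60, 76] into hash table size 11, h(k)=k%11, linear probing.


Insert 4: h=4 -> slot 4
Insert 2: h=2 -> slot 2
Insert 27: h=5 -> slot 5
Insert 60: h=5, 1 probes -> slot 6
Insert 76: h=10 -> slot 10

Table: [None, None, 2, None, 4, 27, 60, None, None, None, 76]


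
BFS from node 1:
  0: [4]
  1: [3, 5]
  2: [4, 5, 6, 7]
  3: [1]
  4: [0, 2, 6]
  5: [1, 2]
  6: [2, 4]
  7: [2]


Visit 1, enqueue [3, 5]
Visit 3, enqueue []
Visit 5, enqueue [2]
Visit 2, enqueue [4, 6, 7]
Visit 4, enqueue [0]
Visit 6, enqueue []
Visit 7, enqueue []
Visit 0, enqueue []

BFS order: [1, 3, 5, 2, 4, 6, 7, 0]


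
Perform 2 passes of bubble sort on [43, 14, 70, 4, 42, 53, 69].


Initial: [43, 14, 70, 4, 42, 53, 69]
Pass 1: [14, 43, 4, 42, 53, 69, 70] (5 swaps)
Pass 2: [14, 4, 42, 43, 53, 69, 70] (2 swaps)

After 2 passes: [14, 4, 42, 43, 53, 69, 70]


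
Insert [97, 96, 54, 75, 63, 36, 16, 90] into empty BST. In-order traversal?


Insert 97: root
Insert 96: L from 97
Insert 54: L from 97 -> L from 96
Insert 75: L from 97 -> L from 96 -> R from 54
Insert 63: L from 97 -> L from 96 -> R from 54 -> L from 75
Insert 36: L from 97 -> L from 96 -> L from 54
Insert 16: L from 97 -> L from 96 -> L from 54 -> L from 36
Insert 90: L from 97 -> L from 96 -> R from 54 -> R from 75

In-order: [16, 36, 54, 63, 75, 90, 96, 97]


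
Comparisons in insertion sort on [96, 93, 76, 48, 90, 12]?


Algorithm: insertion sort
Input: [96, 93, 76, 48, 90, 12]
Sorted: [12, 48, 76, 90, 93, 96]

14


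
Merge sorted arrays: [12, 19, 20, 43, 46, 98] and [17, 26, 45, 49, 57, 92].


Take 12 from A
Take 17 from B
Take 19 from A
Take 20 from A
Take 26 from B
Take 43 from A
Take 45 from B
Take 46 from A
Take 49 from B
Take 57 from B
Take 92 from B

Merged: [12, 17, 19, 20, 26, 43, 45, 46, 49, 57, 92, 98]


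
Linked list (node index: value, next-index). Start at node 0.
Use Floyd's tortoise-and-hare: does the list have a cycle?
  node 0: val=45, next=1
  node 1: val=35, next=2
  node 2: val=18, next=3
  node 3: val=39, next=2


Floyd's tortoise (slow, +1) and hare (fast, +2):
  init: slow=0, fast=0
  step 1: slow=1, fast=2
  step 2: slow=2, fast=2
  slow == fast at node 2: cycle detected

Cycle: yes


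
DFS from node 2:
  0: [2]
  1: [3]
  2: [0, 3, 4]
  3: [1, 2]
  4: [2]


Visit 2, push [4, 3, 0]
Visit 0, push []
Visit 3, push [1]
Visit 1, push []
Visit 4, push []

DFS order: [2, 0, 3, 1, 4]


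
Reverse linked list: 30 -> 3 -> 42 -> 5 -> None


Step 1: curr=30, set curr.next=prev(None) | reversed so far: 30
Step 2: curr=3, set curr.next=prev(30) | reversed so far: 3 -> 30
Step 3: curr=42, set curr.next=prev(3) | reversed so far: 42 -> 3 -> 30
Step 4: curr=5, set curr.next=prev(42) | reversed so far: 5 -> 42 -> 3 -> 30

5 -> 42 -> 3 -> 30 -> None


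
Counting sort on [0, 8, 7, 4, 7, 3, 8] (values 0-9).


Input: [0, 8, 7, 4, 7, 3, 8]
Counts: [1, 0, 0, 1, 1, 0, 0, 2, 2, 0]

Sorted: [0, 3, 4, 7, 7, 8, 8]


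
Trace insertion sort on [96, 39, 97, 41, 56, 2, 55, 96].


Initial: [96, 39, 97, 41, 56, 2, 55, 96]
Insert 39: [39, 96, 97, 41, 56, 2, 55, 96]
Insert 97: [39, 96, 97, 41, 56, 2, 55, 96]
Insert 41: [39, 41, 96, 97, 56, 2, 55, 96]
Insert 56: [39, 41, 56, 96, 97, 2, 55, 96]
Insert 2: [2, 39, 41, 56, 96, 97, 55, 96]
Insert 55: [2, 39, 41, 55, 56, 96, 97, 96]
Insert 96: [2, 39, 41, 55, 56, 96, 96, 97]

Sorted: [2, 39, 41, 55, 56, 96, 96, 97]


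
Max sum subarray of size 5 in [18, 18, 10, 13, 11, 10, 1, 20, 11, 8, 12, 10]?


[0:5]: 70
[1:6]: 62
[2:7]: 45
[3:8]: 55
[4:9]: 53
[5:10]: 50
[6:11]: 52
[7:12]: 61

Max: 70 at [0:5]


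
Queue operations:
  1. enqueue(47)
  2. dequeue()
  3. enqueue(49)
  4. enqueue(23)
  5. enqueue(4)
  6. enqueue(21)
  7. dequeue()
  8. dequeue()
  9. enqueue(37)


enqueue(47) -> [47]
dequeue()->47, []
enqueue(49) -> [49]
enqueue(23) -> [49, 23]
enqueue(4) -> [49, 23, 4]
enqueue(21) -> [49, 23, 4, 21]
dequeue()->49, [23, 4, 21]
dequeue()->23, [4, 21]
enqueue(37) -> [4, 21, 37]

Final queue: [4, 21, 37]


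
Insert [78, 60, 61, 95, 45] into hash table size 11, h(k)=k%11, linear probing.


Insert 78: h=1 -> slot 1
Insert 60: h=5 -> slot 5
Insert 61: h=6 -> slot 6
Insert 95: h=7 -> slot 7
Insert 45: h=1, 1 probes -> slot 2

Table: [None, 78, 45, None, None, 60, 61, 95, None, None, None]


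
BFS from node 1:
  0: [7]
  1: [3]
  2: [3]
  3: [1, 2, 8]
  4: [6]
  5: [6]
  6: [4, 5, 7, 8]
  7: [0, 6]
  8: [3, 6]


Visit 1, enqueue [3]
Visit 3, enqueue [2, 8]
Visit 2, enqueue []
Visit 8, enqueue [6]
Visit 6, enqueue [4, 5, 7]
Visit 4, enqueue []
Visit 5, enqueue []
Visit 7, enqueue [0]
Visit 0, enqueue []

BFS order: [1, 3, 2, 8, 6, 4, 5, 7, 0]


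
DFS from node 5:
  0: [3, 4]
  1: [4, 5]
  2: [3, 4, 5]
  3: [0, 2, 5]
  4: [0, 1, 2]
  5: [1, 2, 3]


Visit 5, push [3, 2, 1]
Visit 1, push [4]
Visit 4, push [2, 0]
Visit 0, push [3]
Visit 3, push [2]
Visit 2, push []

DFS order: [5, 1, 4, 0, 3, 2]


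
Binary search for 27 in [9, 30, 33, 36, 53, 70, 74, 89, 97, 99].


Step 1: lo=0, hi=9, mid=4, val=53
Step 2: lo=0, hi=3, mid=1, val=30
Step 3: lo=0, hi=0, mid=0, val=9

Not found


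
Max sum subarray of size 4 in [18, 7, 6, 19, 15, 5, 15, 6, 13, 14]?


[0:4]: 50
[1:5]: 47
[2:6]: 45
[3:7]: 54
[4:8]: 41
[5:9]: 39
[6:10]: 48

Max: 54 at [3:7]


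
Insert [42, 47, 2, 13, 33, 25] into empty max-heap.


Insert 42: [42]
Insert 47: [47, 42]
Insert 2: [47, 42, 2]
Insert 13: [47, 42, 2, 13]
Insert 33: [47, 42, 2, 13, 33]
Insert 25: [47, 42, 25, 13, 33, 2]

Final heap: [47, 42, 25, 13, 33, 2]


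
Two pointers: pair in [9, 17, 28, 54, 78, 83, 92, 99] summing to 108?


lo=0(9)+hi=7(99)=108

Yes: 9+99=108


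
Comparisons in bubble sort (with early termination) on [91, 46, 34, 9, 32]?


Algorithm: bubble sort (with early termination)
Input: [91, 46, 34, 9, 32]
Sorted: [9, 32, 34, 46, 91]

10


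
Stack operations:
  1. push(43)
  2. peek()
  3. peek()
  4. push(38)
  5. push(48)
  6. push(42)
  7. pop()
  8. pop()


push(43) -> [43]
peek()->43
peek()->43
push(38) -> [43, 38]
push(48) -> [43, 38, 48]
push(42) -> [43, 38, 48, 42]
pop()->42, [43, 38, 48]
pop()->48, [43, 38]

Final stack: [43, 38]


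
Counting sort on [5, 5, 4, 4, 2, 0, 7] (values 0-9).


Input: [5, 5, 4, 4, 2, 0, 7]
Counts: [1, 0, 1, 0, 2, 2, 0, 1, 0, 0]

Sorted: [0, 2, 4, 4, 5, 5, 7]


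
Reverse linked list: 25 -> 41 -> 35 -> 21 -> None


Step 1: curr=25, set curr.next=prev(None) | reversed so far: 25
Step 2: curr=41, set curr.next=prev(25) | reversed so far: 41 -> 25
Step 3: curr=35, set curr.next=prev(41) | reversed so far: 35 -> 41 -> 25
Step 4: curr=21, set curr.next=prev(35) | reversed so far: 21 -> 35 -> 41 -> 25

21 -> 35 -> 41 -> 25 -> None


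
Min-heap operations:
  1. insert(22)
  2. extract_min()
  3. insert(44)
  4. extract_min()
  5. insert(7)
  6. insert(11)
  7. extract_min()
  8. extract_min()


insert(22) -> [22]
extract_min()->22, []
insert(44) -> [44]
extract_min()->44, []
insert(7) -> [7]
insert(11) -> [7, 11]
extract_min()->7, [11]
extract_min()->11, []

Final heap: []


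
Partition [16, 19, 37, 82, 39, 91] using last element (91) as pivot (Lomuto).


Pivot: 91
  16 <= 91: advance i (no swap)
  19 <= 91: advance i (no swap)
  37 <= 91: advance i (no swap)
  82 <= 91: advance i (no swap)
  39 <= 91: advance i (no swap)
Place pivot at 5: [16, 19, 37, 82, 39, 91]

Partitioned: [16, 19, 37, 82, 39, 91]


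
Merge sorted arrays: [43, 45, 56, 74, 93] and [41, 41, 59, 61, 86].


Take 41 from B
Take 41 from B
Take 43 from A
Take 45 from A
Take 56 from A
Take 59 from B
Take 61 from B
Take 74 from A
Take 86 from B

Merged: [41, 41, 43, 45, 56, 59, 61, 74, 86, 93]


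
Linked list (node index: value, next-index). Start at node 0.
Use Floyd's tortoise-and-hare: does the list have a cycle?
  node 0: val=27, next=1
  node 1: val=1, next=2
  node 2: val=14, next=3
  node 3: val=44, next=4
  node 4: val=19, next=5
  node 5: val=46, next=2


Floyd's tortoise (slow, +1) and hare (fast, +2):
  init: slow=0, fast=0
  step 1: slow=1, fast=2
  step 2: slow=2, fast=4
  step 3: slow=3, fast=2
  step 4: slow=4, fast=4
  slow == fast at node 4: cycle detected

Cycle: yes


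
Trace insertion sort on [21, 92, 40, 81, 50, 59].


Initial: [21, 92, 40, 81, 50, 59]
Insert 92: [21, 92, 40, 81, 50, 59]
Insert 40: [21, 40, 92, 81, 50, 59]
Insert 81: [21, 40, 81, 92, 50, 59]
Insert 50: [21, 40, 50, 81, 92, 59]
Insert 59: [21, 40, 50, 59, 81, 92]

Sorted: [21, 40, 50, 59, 81, 92]


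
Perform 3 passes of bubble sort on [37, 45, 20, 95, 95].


Initial: [37, 45, 20, 95, 95]
Pass 1: [37, 20, 45, 95, 95] (1 swaps)
Pass 2: [20, 37, 45, 95, 95] (1 swaps)
Pass 3: [20, 37, 45, 95, 95] (0 swaps)

After 3 passes: [20, 37, 45, 95, 95]


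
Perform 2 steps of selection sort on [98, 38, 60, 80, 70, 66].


Initial: [98, 38, 60, 80, 70, 66]
Step 1: min=38 at 1
  Swap: [38, 98, 60, 80, 70, 66]
Step 2: min=60 at 2
  Swap: [38, 60, 98, 80, 70, 66]

After 2 steps: [38, 60, 98, 80, 70, 66]


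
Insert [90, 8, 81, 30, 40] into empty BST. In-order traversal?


Insert 90: root
Insert 8: L from 90
Insert 81: L from 90 -> R from 8
Insert 30: L from 90 -> R from 8 -> L from 81
Insert 40: L from 90 -> R from 8 -> L from 81 -> R from 30

In-order: [8, 30, 40, 81, 90]


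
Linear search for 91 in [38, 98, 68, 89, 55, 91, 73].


i=0: 38!=91
i=1: 98!=91
i=2: 68!=91
i=3: 89!=91
i=4: 55!=91
i=5: 91==91 found!

Found at 5, 6 comps


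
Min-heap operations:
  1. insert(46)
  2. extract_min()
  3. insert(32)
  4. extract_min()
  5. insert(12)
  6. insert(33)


insert(46) -> [46]
extract_min()->46, []
insert(32) -> [32]
extract_min()->32, []
insert(12) -> [12]
insert(33) -> [12, 33]

Final heap: [12, 33]


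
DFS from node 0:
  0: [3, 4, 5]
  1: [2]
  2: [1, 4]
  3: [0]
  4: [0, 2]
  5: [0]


Visit 0, push [5, 4, 3]
Visit 3, push []
Visit 4, push [2]
Visit 2, push [1]
Visit 1, push []
Visit 5, push []

DFS order: [0, 3, 4, 2, 1, 5]


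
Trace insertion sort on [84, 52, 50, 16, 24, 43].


Initial: [84, 52, 50, 16, 24, 43]
Insert 52: [52, 84, 50, 16, 24, 43]
Insert 50: [50, 52, 84, 16, 24, 43]
Insert 16: [16, 50, 52, 84, 24, 43]
Insert 24: [16, 24, 50, 52, 84, 43]
Insert 43: [16, 24, 43, 50, 52, 84]

Sorted: [16, 24, 43, 50, 52, 84]


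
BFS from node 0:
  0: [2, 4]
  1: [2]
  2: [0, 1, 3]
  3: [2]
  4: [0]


Visit 0, enqueue [2, 4]
Visit 2, enqueue [1, 3]
Visit 4, enqueue []
Visit 1, enqueue []
Visit 3, enqueue []

BFS order: [0, 2, 4, 1, 3]


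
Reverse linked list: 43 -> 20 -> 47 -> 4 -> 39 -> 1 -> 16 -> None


Step 1: curr=43, set curr.next=prev(None) | reversed so far: 43
Step 2: curr=20, set curr.next=prev(43) | reversed so far: 20 -> 43
Step 3: curr=47, set curr.next=prev(20) | reversed so far: 47 -> 20 -> 43
Step 4: curr=4, set curr.next=prev(47) | reversed so far: 4 -> 47 -> 20 -> 43
Step 5: curr=39, set curr.next=prev(4) | reversed so far: 39 -> 4 -> 47 -> 20 -> 43
Step 6: curr=1, set curr.next=prev(39) | reversed so far: 1 -> 39 -> 4 -> 47 -> 20 -> 43
Step 7: curr=16, set curr.next=prev(1) | reversed so far: 16 -> 1 -> 39 -> 4 -> 47 -> 20 -> 43

16 -> 1 -> 39 -> 4 -> 47 -> 20 -> 43 -> None


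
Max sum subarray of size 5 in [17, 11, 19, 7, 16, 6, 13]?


[0:5]: 70
[1:6]: 59
[2:7]: 61

Max: 70 at [0:5]


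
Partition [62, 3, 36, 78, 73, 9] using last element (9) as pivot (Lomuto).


Pivot: 9
  3 <= 9: swap -> [3, 62, 36, 78, 73, 9]
Place pivot at 1: [3, 9, 36, 78, 73, 62]

Partitioned: [3, 9, 36, 78, 73, 62]


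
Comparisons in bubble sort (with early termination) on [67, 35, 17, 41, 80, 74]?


Algorithm: bubble sort (with early termination)
Input: [67, 35, 17, 41, 80, 74]
Sorted: [17, 35, 41, 67, 74, 80]

12


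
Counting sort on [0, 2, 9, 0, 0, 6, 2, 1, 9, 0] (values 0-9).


Input: [0, 2, 9, 0, 0, 6, 2, 1, 9, 0]
Counts: [4, 1, 2, 0, 0, 0, 1, 0, 0, 2]

Sorted: [0, 0, 0, 0, 1, 2, 2, 6, 9, 9]


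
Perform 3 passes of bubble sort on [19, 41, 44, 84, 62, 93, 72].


Initial: [19, 41, 44, 84, 62, 93, 72]
Pass 1: [19, 41, 44, 62, 84, 72, 93] (2 swaps)
Pass 2: [19, 41, 44, 62, 72, 84, 93] (1 swaps)
Pass 3: [19, 41, 44, 62, 72, 84, 93] (0 swaps)

After 3 passes: [19, 41, 44, 62, 72, 84, 93]


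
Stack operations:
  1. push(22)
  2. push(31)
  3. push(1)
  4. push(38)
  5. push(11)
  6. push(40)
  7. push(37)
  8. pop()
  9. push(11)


push(22) -> [22]
push(31) -> [22, 31]
push(1) -> [22, 31, 1]
push(38) -> [22, 31, 1, 38]
push(11) -> [22, 31, 1, 38, 11]
push(40) -> [22, 31, 1, 38, 11, 40]
push(37) -> [22, 31, 1, 38, 11, 40, 37]
pop()->37, [22, 31, 1, 38, 11, 40]
push(11) -> [22, 31, 1, 38, 11, 40, 11]

Final stack: [22, 31, 1, 38, 11, 40, 11]


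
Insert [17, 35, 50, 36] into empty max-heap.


Insert 17: [17]
Insert 35: [35, 17]
Insert 50: [50, 17, 35]
Insert 36: [50, 36, 35, 17]

Final heap: [50, 36, 35, 17]


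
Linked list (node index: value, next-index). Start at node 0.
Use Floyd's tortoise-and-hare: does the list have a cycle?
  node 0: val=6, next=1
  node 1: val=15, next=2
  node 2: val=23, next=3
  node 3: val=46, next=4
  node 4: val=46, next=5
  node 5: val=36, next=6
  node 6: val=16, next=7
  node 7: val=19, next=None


Floyd's tortoise (slow, +1) and hare (fast, +2):
  init: slow=0, fast=0
  step 1: slow=1, fast=2
  step 2: slow=2, fast=4
  step 3: slow=3, fast=6
  step 4: fast 6->7->None, no cycle

Cycle: no


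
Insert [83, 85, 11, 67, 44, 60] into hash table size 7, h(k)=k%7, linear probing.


Insert 83: h=6 -> slot 6
Insert 85: h=1 -> slot 1
Insert 11: h=4 -> slot 4
Insert 67: h=4, 1 probes -> slot 5
Insert 44: h=2 -> slot 2
Insert 60: h=4, 3 probes -> slot 0

Table: [60, 85, 44, None, 11, 67, 83]


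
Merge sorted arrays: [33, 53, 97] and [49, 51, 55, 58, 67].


Take 33 from A
Take 49 from B
Take 51 from B
Take 53 from A
Take 55 from B
Take 58 from B
Take 67 from B

Merged: [33, 49, 51, 53, 55, 58, 67, 97]


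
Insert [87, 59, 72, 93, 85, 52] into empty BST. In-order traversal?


Insert 87: root
Insert 59: L from 87
Insert 72: L from 87 -> R from 59
Insert 93: R from 87
Insert 85: L from 87 -> R from 59 -> R from 72
Insert 52: L from 87 -> L from 59

In-order: [52, 59, 72, 85, 87, 93]


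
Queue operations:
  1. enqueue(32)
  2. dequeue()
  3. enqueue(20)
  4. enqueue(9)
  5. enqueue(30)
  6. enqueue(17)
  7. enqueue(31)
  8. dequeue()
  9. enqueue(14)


enqueue(32) -> [32]
dequeue()->32, []
enqueue(20) -> [20]
enqueue(9) -> [20, 9]
enqueue(30) -> [20, 9, 30]
enqueue(17) -> [20, 9, 30, 17]
enqueue(31) -> [20, 9, 30, 17, 31]
dequeue()->20, [9, 30, 17, 31]
enqueue(14) -> [9, 30, 17, 31, 14]

Final queue: [9, 30, 17, 31, 14]


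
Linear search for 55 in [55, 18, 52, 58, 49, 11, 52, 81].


i=0: 55==55 found!

Found at 0, 1 comps


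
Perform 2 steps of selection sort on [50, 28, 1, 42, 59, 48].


Initial: [50, 28, 1, 42, 59, 48]
Step 1: min=1 at 2
  Swap: [1, 28, 50, 42, 59, 48]
Step 2: min=28 at 1
  Swap: [1, 28, 50, 42, 59, 48]

After 2 steps: [1, 28, 50, 42, 59, 48]


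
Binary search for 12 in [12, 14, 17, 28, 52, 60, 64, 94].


Step 1: lo=0, hi=7, mid=3, val=28
Step 2: lo=0, hi=2, mid=1, val=14
Step 3: lo=0, hi=0, mid=0, val=12

Found at index 0


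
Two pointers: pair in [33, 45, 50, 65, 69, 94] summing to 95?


lo=0(33)+hi=5(94)=127
lo=0(33)+hi=4(69)=102
lo=0(33)+hi=3(65)=98
lo=0(33)+hi=2(50)=83
lo=1(45)+hi=2(50)=95

Yes: 45+50=95


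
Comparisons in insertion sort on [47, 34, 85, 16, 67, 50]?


Algorithm: insertion sort
Input: [47, 34, 85, 16, 67, 50]
Sorted: [16, 34, 47, 50, 67, 85]

10


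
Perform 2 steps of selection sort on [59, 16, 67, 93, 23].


Initial: [59, 16, 67, 93, 23]
Step 1: min=16 at 1
  Swap: [16, 59, 67, 93, 23]
Step 2: min=23 at 4
  Swap: [16, 23, 67, 93, 59]

After 2 steps: [16, 23, 67, 93, 59]


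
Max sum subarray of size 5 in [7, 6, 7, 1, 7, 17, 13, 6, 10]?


[0:5]: 28
[1:6]: 38
[2:7]: 45
[3:8]: 44
[4:9]: 53

Max: 53 at [4:9]


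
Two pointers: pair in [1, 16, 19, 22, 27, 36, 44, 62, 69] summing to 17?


lo=0(1)+hi=8(69)=70
lo=0(1)+hi=7(62)=63
lo=0(1)+hi=6(44)=45
lo=0(1)+hi=5(36)=37
lo=0(1)+hi=4(27)=28
lo=0(1)+hi=3(22)=23
lo=0(1)+hi=2(19)=20
lo=0(1)+hi=1(16)=17

Yes: 1+16=17


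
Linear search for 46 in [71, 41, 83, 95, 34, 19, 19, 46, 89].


i=0: 71!=46
i=1: 41!=46
i=2: 83!=46
i=3: 95!=46
i=4: 34!=46
i=5: 19!=46
i=6: 19!=46
i=7: 46==46 found!

Found at 7, 8 comps


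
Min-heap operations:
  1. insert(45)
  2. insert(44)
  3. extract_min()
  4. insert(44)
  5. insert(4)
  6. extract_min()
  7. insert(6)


insert(45) -> [45]
insert(44) -> [44, 45]
extract_min()->44, [45]
insert(44) -> [44, 45]
insert(4) -> [4, 45, 44]
extract_min()->4, [44, 45]
insert(6) -> [6, 45, 44]

Final heap: [6, 45, 44]


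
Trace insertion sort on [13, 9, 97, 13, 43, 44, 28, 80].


Initial: [13, 9, 97, 13, 43, 44, 28, 80]
Insert 9: [9, 13, 97, 13, 43, 44, 28, 80]
Insert 97: [9, 13, 97, 13, 43, 44, 28, 80]
Insert 13: [9, 13, 13, 97, 43, 44, 28, 80]
Insert 43: [9, 13, 13, 43, 97, 44, 28, 80]
Insert 44: [9, 13, 13, 43, 44, 97, 28, 80]
Insert 28: [9, 13, 13, 28, 43, 44, 97, 80]
Insert 80: [9, 13, 13, 28, 43, 44, 80, 97]

Sorted: [9, 13, 13, 28, 43, 44, 80, 97]


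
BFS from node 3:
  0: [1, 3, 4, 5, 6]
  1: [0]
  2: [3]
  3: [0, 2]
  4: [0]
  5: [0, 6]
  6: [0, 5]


Visit 3, enqueue [0, 2]
Visit 0, enqueue [1, 4, 5, 6]
Visit 2, enqueue []
Visit 1, enqueue []
Visit 4, enqueue []
Visit 5, enqueue []
Visit 6, enqueue []

BFS order: [3, 0, 2, 1, 4, 5, 6]


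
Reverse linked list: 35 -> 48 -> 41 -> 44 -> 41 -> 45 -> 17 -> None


Step 1: curr=35, set curr.next=prev(None) | reversed so far: 35
Step 2: curr=48, set curr.next=prev(35) | reversed so far: 48 -> 35
Step 3: curr=41, set curr.next=prev(48) | reversed so far: 41 -> 48 -> 35
Step 4: curr=44, set curr.next=prev(41) | reversed so far: 44 -> 41 -> 48 -> 35
Step 5: curr=41, set curr.next=prev(44) | reversed so far: 41 -> 44 -> 41 -> 48 -> 35
Step 6: curr=45, set curr.next=prev(41) | reversed so far: 45 -> 41 -> 44 -> 41 -> 48 -> 35
Step 7: curr=17, set curr.next=prev(45) | reversed so far: 17 -> 45 -> 41 -> 44 -> 41 -> 48 -> 35

17 -> 45 -> 41 -> 44 -> 41 -> 48 -> 35 -> None


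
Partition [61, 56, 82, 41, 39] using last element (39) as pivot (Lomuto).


Pivot: 39
Place pivot at 0: [39, 56, 82, 41, 61]

Partitioned: [39, 56, 82, 41, 61]


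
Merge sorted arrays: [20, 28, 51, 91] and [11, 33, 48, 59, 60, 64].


Take 11 from B
Take 20 from A
Take 28 from A
Take 33 from B
Take 48 from B
Take 51 from A
Take 59 from B
Take 60 from B
Take 64 from B

Merged: [11, 20, 28, 33, 48, 51, 59, 60, 64, 91]


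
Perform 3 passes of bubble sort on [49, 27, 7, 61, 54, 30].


Initial: [49, 27, 7, 61, 54, 30]
Pass 1: [27, 7, 49, 54, 30, 61] (4 swaps)
Pass 2: [7, 27, 49, 30, 54, 61] (2 swaps)
Pass 3: [7, 27, 30, 49, 54, 61] (1 swaps)

After 3 passes: [7, 27, 30, 49, 54, 61]


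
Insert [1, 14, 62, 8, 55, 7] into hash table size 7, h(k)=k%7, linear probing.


Insert 1: h=1 -> slot 1
Insert 14: h=0 -> slot 0
Insert 62: h=6 -> slot 6
Insert 8: h=1, 1 probes -> slot 2
Insert 55: h=6, 4 probes -> slot 3
Insert 7: h=0, 4 probes -> slot 4

Table: [14, 1, 8, 55, 7, None, 62]


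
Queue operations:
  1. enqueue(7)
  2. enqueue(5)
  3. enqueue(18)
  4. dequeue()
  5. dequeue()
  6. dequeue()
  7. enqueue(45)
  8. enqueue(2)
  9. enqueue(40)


enqueue(7) -> [7]
enqueue(5) -> [7, 5]
enqueue(18) -> [7, 5, 18]
dequeue()->7, [5, 18]
dequeue()->5, [18]
dequeue()->18, []
enqueue(45) -> [45]
enqueue(2) -> [45, 2]
enqueue(40) -> [45, 2, 40]

Final queue: [45, 2, 40]


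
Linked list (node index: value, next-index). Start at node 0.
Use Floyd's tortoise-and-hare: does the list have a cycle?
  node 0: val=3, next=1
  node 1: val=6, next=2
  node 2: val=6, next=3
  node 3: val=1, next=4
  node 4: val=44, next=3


Floyd's tortoise (slow, +1) and hare (fast, +2):
  init: slow=0, fast=0
  step 1: slow=1, fast=2
  step 2: slow=2, fast=4
  step 3: slow=3, fast=4
  step 4: slow=4, fast=4
  slow == fast at node 4: cycle detected

Cycle: yes


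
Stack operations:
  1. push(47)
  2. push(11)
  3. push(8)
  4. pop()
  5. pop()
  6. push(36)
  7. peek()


push(47) -> [47]
push(11) -> [47, 11]
push(8) -> [47, 11, 8]
pop()->8, [47, 11]
pop()->11, [47]
push(36) -> [47, 36]
peek()->36

Final stack: [47, 36]


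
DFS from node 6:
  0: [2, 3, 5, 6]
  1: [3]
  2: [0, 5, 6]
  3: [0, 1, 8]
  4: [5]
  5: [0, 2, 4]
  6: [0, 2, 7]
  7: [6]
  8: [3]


Visit 6, push [7, 2, 0]
Visit 0, push [5, 3, 2]
Visit 2, push [5]
Visit 5, push [4]
Visit 4, push []
Visit 3, push [8, 1]
Visit 1, push []
Visit 8, push []
Visit 7, push []

DFS order: [6, 0, 2, 5, 4, 3, 1, 8, 7]


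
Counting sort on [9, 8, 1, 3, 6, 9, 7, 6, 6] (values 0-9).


Input: [9, 8, 1, 3, 6, 9, 7, 6, 6]
Counts: [0, 1, 0, 1, 0, 0, 3, 1, 1, 2]

Sorted: [1, 3, 6, 6, 6, 7, 8, 9, 9]


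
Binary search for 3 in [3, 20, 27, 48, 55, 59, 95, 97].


Step 1: lo=0, hi=7, mid=3, val=48
Step 2: lo=0, hi=2, mid=1, val=20
Step 3: lo=0, hi=0, mid=0, val=3

Found at index 0


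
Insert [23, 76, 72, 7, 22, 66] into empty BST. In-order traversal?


Insert 23: root
Insert 76: R from 23
Insert 72: R from 23 -> L from 76
Insert 7: L from 23
Insert 22: L from 23 -> R from 7
Insert 66: R from 23 -> L from 76 -> L from 72

In-order: [7, 22, 23, 66, 72, 76]


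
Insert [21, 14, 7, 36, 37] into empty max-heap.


Insert 21: [21]
Insert 14: [21, 14]
Insert 7: [21, 14, 7]
Insert 36: [36, 21, 7, 14]
Insert 37: [37, 36, 7, 14, 21]

Final heap: [37, 36, 7, 14, 21]


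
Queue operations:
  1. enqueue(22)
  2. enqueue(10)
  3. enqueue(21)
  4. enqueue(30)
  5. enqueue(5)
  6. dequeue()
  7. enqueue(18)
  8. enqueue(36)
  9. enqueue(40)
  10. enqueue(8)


enqueue(22) -> [22]
enqueue(10) -> [22, 10]
enqueue(21) -> [22, 10, 21]
enqueue(30) -> [22, 10, 21, 30]
enqueue(5) -> [22, 10, 21, 30, 5]
dequeue()->22, [10, 21, 30, 5]
enqueue(18) -> [10, 21, 30, 5, 18]
enqueue(36) -> [10, 21, 30, 5, 18, 36]
enqueue(40) -> [10, 21, 30, 5, 18, 36, 40]
enqueue(8) -> [10, 21, 30, 5, 18, 36, 40, 8]

Final queue: [10, 21, 30, 5, 18, 36, 40, 8]


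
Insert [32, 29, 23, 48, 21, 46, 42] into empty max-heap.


Insert 32: [32]
Insert 29: [32, 29]
Insert 23: [32, 29, 23]
Insert 48: [48, 32, 23, 29]
Insert 21: [48, 32, 23, 29, 21]
Insert 46: [48, 32, 46, 29, 21, 23]
Insert 42: [48, 32, 46, 29, 21, 23, 42]

Final heap: [48, 32, 46, 29, 21, 23, 42]


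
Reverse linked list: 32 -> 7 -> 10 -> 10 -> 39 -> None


Step 1: curr=32, set curr.next=prev(None) | reversed so far: 32
Step 2: curr=7, set curr.next=prev(32) | reversed so far: 7 -> 32
Step 3: curr=10, set curr.next=prev(7) | reversed so far: 10 -> 7 -> 32
Step 4: curr=10, set curr.next=prev(10) | reversed so far: 10 -> 10 -> 7 -> 32
Step 5: curr=39, set curr.next=prev(10) | reversed so far: 39 -> 10 -> 10 -> 7 -> 32

39 -> 10 -> 10 -> 7 -> 32 -> None


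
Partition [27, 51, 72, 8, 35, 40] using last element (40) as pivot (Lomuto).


Pivot: 40
  27 <= 40: advance i (no swap)
  8 <= 40: swap -> [27, 8, 72, 51, 35, 40]
  35 <= 40: swap -> [27, 8, 35, 51, 72, 40]
Place pivot at 3: [27, 8, 35, 40, 72, 51]

Partitioned: [27, 8, 35, 40, 72, 51]


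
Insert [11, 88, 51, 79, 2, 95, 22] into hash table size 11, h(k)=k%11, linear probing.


Insert 11: h=0 -> slot 0
Insert 88: h=0, 1 probes -> slot 1
Insert 51: h=7 -> slot 7
Insert 79: h=2 -> slot 2
Insert 2: h=2, 1 probes -> slot 3
Insert 95: h=7, 1 probes -> slot 8
Insert 22: h=0, 4 probes -> slot 4

Table: [11, 88, 79, 2, 22, None, None, 51, 95, None, None]


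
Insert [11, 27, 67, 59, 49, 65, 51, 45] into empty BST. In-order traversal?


Insert 11: root
Insert 27: R from 11
Insert 67: R from 11 -> R from 27
Insert 59: R from 11 -> R from 27 -> L from 67
Insert 49: R from 11 -> R from 27 -> L from 67 -> L from 59
Insert 65: R from 11 -> R from 27 -> L from 67 -> R from 59
Insert 51: R from 11 -> R from 27 -> L from 67 -> L from 59 -> R from 49
Insert 45: R from 11 -> R from 27 -> L from 67 -> L from 59 -> L from 49

In-order: [11, 27, 45, 49, 51, 59, 65, 67]


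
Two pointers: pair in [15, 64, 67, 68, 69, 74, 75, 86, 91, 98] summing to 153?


lo=0(15)+hi=9(98)=113
lo=1(64)+hi=9(98)=162
lo=1(64)+hi=8(91)=155
lo=1(64)+hi=7(86)=150
lo=2(67)+hi=7(86)=153

Yes: 67+86=153


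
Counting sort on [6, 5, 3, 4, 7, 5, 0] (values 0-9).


Input: [6, 5, 3, 4, 7, 5, 0]
Counts: [1, 0, 0, 1, 1, 2, 1, 1, 0, 0]

Sorted: [0, 3, 4, 5, 5, 6, 7]


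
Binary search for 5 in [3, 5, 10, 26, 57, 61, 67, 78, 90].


Step 1: lo=0, hi=8, mid=4, val=57
Step 2: lo=0, hi=3, mid=1, val=5

Found at index 1


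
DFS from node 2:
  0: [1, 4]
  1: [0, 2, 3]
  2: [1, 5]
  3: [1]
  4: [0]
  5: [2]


Visit 2, push [5, 1]
Visit 1, push [3, 0]
Visit 0, push [4]
Visit 4, push []
Visit 3, push []
Visit 5, push []

DFS order: [2, 1, 0, 4, 3, 5]


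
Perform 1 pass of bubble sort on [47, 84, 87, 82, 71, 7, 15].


Initial: [47, 84, 87, 82, 71, 7, 15]
Pass 1: [47, 84, 82, 71, 7, 15, 87] (4 swaps)

After 1 pass: [47, 84, 82, 71, 7, 15, 87]


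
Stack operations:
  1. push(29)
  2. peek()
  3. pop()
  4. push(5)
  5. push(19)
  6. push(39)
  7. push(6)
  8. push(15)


push(29) -> [29]
peek()->29
pop()->29, []
push(5) -> [5]
push(19) -> [5, 19]
push(39) -> [5, 19, 39]
push(6) -> [5, 19, 39, 6]
push(15) -> [5, 19, 39, 6, 15]

Final stack: [5, 19, 39, 6, 15]


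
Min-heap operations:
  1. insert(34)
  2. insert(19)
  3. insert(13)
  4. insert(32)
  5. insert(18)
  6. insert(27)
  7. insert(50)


insert(34) -> [34]
insert(19) -> [19, 34]
insert(13) -> [13, 34, 19]
insert(32) -> [13, 32, 19, 34]
insert(18) -> [13, 18, 19, 34, 32]
insert(27) -> [13, 18, 19, 34, 32, 27]
insert(50) -> [13, 18, 19, 34, 32, 27, 50]

Final heap: [13, 18, 19, 34, 32, 27, 50]


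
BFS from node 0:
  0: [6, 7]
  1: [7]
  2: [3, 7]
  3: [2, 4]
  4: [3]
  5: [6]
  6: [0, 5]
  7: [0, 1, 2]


Visit 0, enqueue [6, 7]
Visit 6, enqueue [5]
Visit 7, enqueue [1, 2]
Visit 5, enqueue []
Visit 1, enqueue []
Visit 2, enqueue [3]
Visit 3, enqueue [4]
Visit 4, enqueue []

BFS order: [0, 6, 7, 5, 1, 2, 3, 4]


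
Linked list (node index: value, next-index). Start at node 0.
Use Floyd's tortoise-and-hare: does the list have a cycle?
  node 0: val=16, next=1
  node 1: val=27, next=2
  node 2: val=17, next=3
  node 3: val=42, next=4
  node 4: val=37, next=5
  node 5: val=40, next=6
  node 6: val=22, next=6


Floyd's tortoise (slow, +1) and hare (fast, +2):
  init: slow=0, fast=0
  step 1: slow=1, fast=2
  step 2: slow=2, fast=4
  step 3: slow=3, fast=6
  step 4: slow=4, fast=6
  step 5: slow=5, fast=6
  step 6: slow=6, fast=6
  slow == fast at node 6: cycle detected

Cycle: yes


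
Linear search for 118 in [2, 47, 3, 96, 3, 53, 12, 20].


i=0: 2!=118
i=1: 47!=118
i=2: 3!=118
i=3: 96!=118
i=4: 3!=118
i=5: 53!=118
i=6: 12!=118
i=7: 20!=118

Not found, 8 comps


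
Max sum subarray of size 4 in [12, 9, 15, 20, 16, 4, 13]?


[0:4]: 56
[1:5]: 60
[2:6]: 55
[3:7]: 53

Max: 60 at [1:5]


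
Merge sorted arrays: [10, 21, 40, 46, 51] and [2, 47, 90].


Take 2 from B
Take 10 from A
Take 21 from A
Take 40 from A
Take 46 from A
Take 47 from B
Take 51 from A

Merged: [2, 10, 21, 40, 46, 47, 51, 90]


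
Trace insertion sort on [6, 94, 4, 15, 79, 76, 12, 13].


Initial: [6, 94, 4, 15, 79, 76, 12, 13]
Insert 94: [6, 94, 4, 15, 79, 76, 12, 13]
Insert 4: [4, 6, 94, 15, 79, 76, 12, 13]
Insert 15: [4, 6, 15, 94, 79, 76, 12, 13]
Insert 79: [4, 6, 15, 79, 94, 76, 12, 13]
Insert 76: [4, 6, 15, 76, 79, 94, 12, 13]
Insert 12: [4, 6, 12, 15, 76, 79, 94, 13]
Insert 13: [4, 6, 12, 13, 15, 76, 79, 94]

Sorted: [4, 6, 12, 13, 15, 76, 79, 94]


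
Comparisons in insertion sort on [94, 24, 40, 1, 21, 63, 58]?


Algorithm: insertion sort
Input: [94, 24, 40, 1, 21, 63, 58]
Sorted: [1, 21, 24, 40, 58, 63, 94]

15


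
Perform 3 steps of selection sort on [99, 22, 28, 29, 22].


Initial: [99, 22, 28, 29, 22]
Step 1: min=22 at 1
  Swap: [22, 99, 28, 29, 22]
Step 2: min=22 at 4
  Swap: [22, 22, 28, 29, 99]
Step 3: min=28 at 2
  Swap: [22, 22, 28, 29, 99]

After 3 steps: [22, 22, 28, 29, 99]


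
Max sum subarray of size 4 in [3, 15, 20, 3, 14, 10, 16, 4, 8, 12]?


[0:4]: 41
[1:5]: 52
[2:6]: 47
[3:7]: 43
[4:8]: 44
[5:9]: 38
[6:10]: 40

Max: 52 at [1:5]


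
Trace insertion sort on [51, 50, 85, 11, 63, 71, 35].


Initial: [51, 50, 85, 11, 63, 71, 35]
Insert 50: [50, 51, 85, 11, 63, 71, 35]
Insert 85: [50, 51, 85, 11, 63, 71, 35]
Insert 11: [11, 50, 51, 85, 63, 71, 35]
Insert 63: [11, 50, 51, 63, 85, 71, 35]
Insert 71: [11, 50, 51, 63, 71, 85, 35]
Insert 35: [11, 35, 50, 51, 63, 71, 85]

Sorted: [11, 35, 50, 51, 63, 71, 85]


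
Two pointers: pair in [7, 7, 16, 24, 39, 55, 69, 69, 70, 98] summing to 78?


lo=0(7)+hi=9(98)=105
lo=0(7)+hi=8(70)=77
lo=1(7)+hi=8(70)=77
lo=2(16)+hi=8(70)=86
lo=2(16)+hi=7(69)=85
lo=2(16)+hi=6(69)=85
lo=2(16)+hi=5(55)=71
lo=3(24)+hi=5(55)=79
lo=3(24)+hi=4(39)=63

No pair found


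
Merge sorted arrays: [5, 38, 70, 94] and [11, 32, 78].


Take 5 from A
Take 11 from B
Take 32 from B
Take 38 from A
Take 70 from A
Take 78 from B

Merged: [5, 11, 32, 38, 70, 78, 94]


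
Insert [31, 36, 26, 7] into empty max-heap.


Insert 31: [31]
Insert 36: [36, 31]
Insert 26: [36, 31, 26]
Insert 7: [36, 31, 26, 7]

Final heap: [36, 31, 26, 7]


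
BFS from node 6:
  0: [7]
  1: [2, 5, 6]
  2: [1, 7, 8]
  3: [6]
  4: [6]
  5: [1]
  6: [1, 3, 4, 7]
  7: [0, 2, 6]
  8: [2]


Visit 6, enqueue [1, 3, 4, 7]
Visit 1, enqueue [2, 5]
Visit 3, enqueue []
Visit 4, enqueue []
Visit 7, enqueue [0]
Visit 2, enqueue [8]
Visit 5, enqueue []
Visit 0, enqueue []
Visit 8, enqueue []

BFS order: [6, 1, 3, 4, 7, 2, 5, 0, 8]


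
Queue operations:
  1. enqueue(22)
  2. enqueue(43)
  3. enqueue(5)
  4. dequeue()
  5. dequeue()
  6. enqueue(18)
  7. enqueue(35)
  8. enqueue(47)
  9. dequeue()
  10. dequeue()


enqueue(22) -> [22]
enqueue(43) -> [22, 43]
enqueue(5) -> [22, 43, 5]
dequeue()->22, [43, 5]
dequeue()->43, [5]
enqueue(18) -> [5, 18]
enqueue(35) -> [5, 18, 35]
enqueue(47) -> [5, 18, 35, 47]
dequeue()->5, [18, 35, 47]
dequeue()->18, [35, 47]

Final queue: [35, 47]


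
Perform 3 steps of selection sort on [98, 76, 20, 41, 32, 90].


Initial: [98, 76, 20, 41, 32, 90]
Step 1: min=20 at 2
  Swap: [20, 76, 98, 41, 32, 90]
Step 2: min=32 at 4
  Swap: [20, 32, 98, 41, 76, 90]
Step 3: min=41 at 3
  Swap: [20, 32, 41, 98, 76, 90]

After 3 steps: [20, 32, 41, 98, 76, 90]


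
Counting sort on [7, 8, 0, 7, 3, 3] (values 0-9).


Input: [7, 8, 0, 7, 3, 3]
Counts: [1, 0, 0, 2, 0, 0, 0, 2, 1, 0]

Sorted: [0, 3, 3, 7, 7, 8]


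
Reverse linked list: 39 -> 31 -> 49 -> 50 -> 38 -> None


Step 1: curr=39, set curr.next=prev(None) | reversed so far: 39
Step 2: curr=31, set curr.next=prev(39) | reversed so far: 31 -> 39
Step 3: curr=49, set curr.next=prev(31) | reversed so far: 49 -> 31 -> 39
Step 4: curr=50, set curr.next=prev(49) | reversed so far: 50 -> 49 -> 31 -> 39
Step 5: curr=38, set curr.next=prev(50) | reversed so far: 38 -> 50 -> 49 -> 31 -> 39

38 -> 50 -> 49 -> 31 -> 39 -> None


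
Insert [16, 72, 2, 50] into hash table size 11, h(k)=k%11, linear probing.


Insert 16: h=5 -> slot 5
Insert 72: h=6 -> slot 6
Insert 2: h=2 -> slot 2
Insert 50: h=6, 1 probes -> slot 7

Table: [None, None, 2, None, None, 16, 72, 50, None, None, None]


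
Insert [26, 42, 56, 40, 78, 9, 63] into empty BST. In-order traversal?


Insert 26: root
Insert 42: R from 26
Insert 56: R from 26 -> R from 42
Insert 40: R from 26 -> L from 42
Insert 78: R from 26 -> R from 42 -> R from 56
Insert 9: L from 26
Insert 63: R from 26 -> R from 42 -> R from 56 -> L from 78

In-order: [9, 26, 40, 42, 56, 63, 78]


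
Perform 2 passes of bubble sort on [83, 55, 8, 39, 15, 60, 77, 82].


Initial: [83, 55, 8, 39, 15, 60, 77, 82]
Pass 1: [55, 8, 39, 15, 60, 77, 82, 83] (7 swaps)
Pass 2: [8, 39, 15, 55, 60, 77, 82, 83] (3 swaps)

After 2 passes: [8, 39, 15, 55, 60, 77, 82, 83]


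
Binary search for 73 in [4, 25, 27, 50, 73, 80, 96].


Step 1: lo=0, hi=6, mid=3, val=50
Step 2: lo=4, hi=6, mid=5, val=80
Step 3: lo=4, hi=4, mid=4, val=73

Found at index 4


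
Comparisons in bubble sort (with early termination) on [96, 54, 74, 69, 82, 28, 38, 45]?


Algorithm: bubble sort (with early termination)
Input: [96, 54, 74, 69, 82, 28, 38, 45]
Sorted: [28, 38, 45, 54, 69, 74, 82, 96]

27


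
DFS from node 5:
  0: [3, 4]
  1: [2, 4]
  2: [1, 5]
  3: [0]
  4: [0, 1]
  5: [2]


Visit 5, push [2]
Visit 2, push [1]
Visit 1, push [4]
Visit 4, push [0]
Visit 0, push [3]
Visit 3, push []

DFS order: [5, 2, 1, 4, 0, 3]


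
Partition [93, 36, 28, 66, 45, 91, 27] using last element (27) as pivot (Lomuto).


Pivot: 27
Place pivot at 0: [27, 36, 28, 66, 45, 91, 93]

Partitioned: [27, 36, 28, 66, 45, 91, 93]


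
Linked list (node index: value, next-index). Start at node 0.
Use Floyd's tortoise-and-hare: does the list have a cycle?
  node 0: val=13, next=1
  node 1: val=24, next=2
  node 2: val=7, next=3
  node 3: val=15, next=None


Floyd's tortoise (slow, +1) and hare (fast, +2):
  init: slow=0, fast=0
  step 1: slow=1, fast=2
  step 2: fast 2->3->None, no cycle

Cycle: no


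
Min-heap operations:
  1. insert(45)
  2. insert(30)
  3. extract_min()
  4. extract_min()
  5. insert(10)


insert(45) -> [45]
insert(30) -> [30, 45]
extract_min()->30, [45]
extract_min()->45, []
insert(10) -> [10]

Final heap: [10]


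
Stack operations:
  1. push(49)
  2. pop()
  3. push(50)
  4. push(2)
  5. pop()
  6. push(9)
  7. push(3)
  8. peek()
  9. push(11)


push(49) -> [49]
pop()->49, []
push(50) -> [50]
push(2) -> [50, 2]
pop()->2, [50]
push(9) -> [50, 9]
push(3) -> [50, 9, 3]
peek()->3
push(11) -> [50, 9, 3, 11]

Final stack: [50, 9, 3, 11]


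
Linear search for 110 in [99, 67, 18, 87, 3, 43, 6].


i=0: 99!=110
i=1: 67!=110
i=2: 18!=110
i=3: 87!=110
i=4: 3!=110
i=5: 43!=110
i=6: 6!=110

Not found, 7 comps
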